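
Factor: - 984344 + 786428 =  - 2^2* 3^1*16493^1 = -197916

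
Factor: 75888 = 2^4*3^2*17^1*31^1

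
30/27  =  10/9 = 1.11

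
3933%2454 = 1479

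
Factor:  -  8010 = - 2^1*3^2*5^1 * 89^1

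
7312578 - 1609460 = 5703118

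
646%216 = 214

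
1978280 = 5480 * 361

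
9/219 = 3/73 = 0.04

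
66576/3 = 22192 = 22192.00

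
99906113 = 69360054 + 30546059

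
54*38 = 2052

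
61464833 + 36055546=97520379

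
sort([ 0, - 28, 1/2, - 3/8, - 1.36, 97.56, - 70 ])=[ - 70, - 28, - 1.36, - 3/8, 0,1/2, 97.56]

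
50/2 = 25 = 25.00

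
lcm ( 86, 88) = 3784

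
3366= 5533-2167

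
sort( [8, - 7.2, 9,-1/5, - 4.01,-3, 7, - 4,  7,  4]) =[-7.2,-4.01,-4, - 3, - 1/5, 4, 7,7,8, 9 ] 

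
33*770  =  25410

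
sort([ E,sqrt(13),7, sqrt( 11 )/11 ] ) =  [ sqrt( 11)/11,  E,sqrt( 13),7]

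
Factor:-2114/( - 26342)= 1057/13171 = 7^1 *151^1*13171^( - 1)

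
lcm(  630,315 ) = 630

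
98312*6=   589872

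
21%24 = 21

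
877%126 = 121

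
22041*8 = 176328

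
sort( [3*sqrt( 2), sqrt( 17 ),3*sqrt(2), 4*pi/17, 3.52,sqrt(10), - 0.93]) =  [ - 0.93,4*pi/17,sqrt( 10), 3.52, sqrt( 17 ), 3*sqrt(2),3*sqrt( 2)]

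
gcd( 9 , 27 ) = 9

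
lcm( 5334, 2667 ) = 5334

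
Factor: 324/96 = 2^( - 3)*3^3  =  27/8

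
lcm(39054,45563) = 273378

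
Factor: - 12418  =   - 2^1*7^1*887^1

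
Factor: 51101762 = 2^1*17^1 * 1502993^1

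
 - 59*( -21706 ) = 1280654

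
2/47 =2/47 = 0.04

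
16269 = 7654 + 8615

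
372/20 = 93/5 = 18.60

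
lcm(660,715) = 8580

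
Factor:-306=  - 2^1*3^2*17^1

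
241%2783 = 241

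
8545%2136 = 1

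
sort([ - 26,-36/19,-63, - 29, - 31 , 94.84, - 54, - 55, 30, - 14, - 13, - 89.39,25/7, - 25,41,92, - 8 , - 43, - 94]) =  [ - 94,-89.39 , - 63, - 55,-54,-43 , - 31, - 29, - 26, - 25, - 14, - 13, - 8, - 36/19, 25/7,30 , 41,92,  94.84]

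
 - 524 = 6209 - 6733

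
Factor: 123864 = 2^3*3^1*13^1*397^1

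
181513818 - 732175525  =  -550661707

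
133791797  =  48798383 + 84993414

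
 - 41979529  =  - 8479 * 4951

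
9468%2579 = 1731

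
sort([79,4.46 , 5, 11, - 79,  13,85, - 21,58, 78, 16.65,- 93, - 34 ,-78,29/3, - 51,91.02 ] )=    [- 93,- 79,- 78,  -  51,-34, - 21, 4.46, 5,29/3,11,13, 16.65,58, 78 , 79,85,91.02]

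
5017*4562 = 22887554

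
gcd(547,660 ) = 1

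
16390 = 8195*2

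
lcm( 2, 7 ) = 14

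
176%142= 34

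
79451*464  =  36865264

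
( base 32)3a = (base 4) 1222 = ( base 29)3j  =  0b1101010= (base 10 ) 106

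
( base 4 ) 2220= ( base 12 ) 120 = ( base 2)10101000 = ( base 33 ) 53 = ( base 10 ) 168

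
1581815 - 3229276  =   - 1647461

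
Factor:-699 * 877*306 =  - 2^1 * 3^3*17^1*233^1*877^1  =  -187585038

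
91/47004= 91/47004 = 0.00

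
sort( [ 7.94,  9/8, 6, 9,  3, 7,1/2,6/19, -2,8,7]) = [ - 2, 6/19, 1/2,9/8, 3,  6,7 , 7,7.94,8, 9]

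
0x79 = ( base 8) 171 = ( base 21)5g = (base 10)121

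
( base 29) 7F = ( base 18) C2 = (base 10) 218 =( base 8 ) 332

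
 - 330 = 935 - 1265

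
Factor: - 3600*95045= - 342162000 = -2^4 * 3^2*5^3 * 19009^1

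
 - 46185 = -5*9237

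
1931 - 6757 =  - 4826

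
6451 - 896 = 5555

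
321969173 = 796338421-474369248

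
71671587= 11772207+59899380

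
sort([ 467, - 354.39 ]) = [ - 354.39,467]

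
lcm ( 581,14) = 1162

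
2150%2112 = 38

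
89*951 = 84639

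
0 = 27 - 27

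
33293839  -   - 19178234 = 52472073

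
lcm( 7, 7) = 7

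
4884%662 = 250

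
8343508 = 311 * 26828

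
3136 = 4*784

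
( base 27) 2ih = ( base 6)13025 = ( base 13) b7b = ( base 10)1961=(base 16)7A9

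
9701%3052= 545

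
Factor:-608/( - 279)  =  2^5*3^( - 2 )*19^1*31^( - 1 ) 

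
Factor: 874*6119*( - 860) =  - 4599285160 = - 2^3* 5^1*19^1*23^1*29^1*43^1*211^1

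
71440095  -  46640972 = 24799123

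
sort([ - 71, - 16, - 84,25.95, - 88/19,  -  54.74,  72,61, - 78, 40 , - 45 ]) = [ - 84, - 78, -71, - 54.74, -45, - 16 ,-88/19,25.95,40, 61,  72 ]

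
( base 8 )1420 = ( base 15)374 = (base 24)18g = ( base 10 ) 784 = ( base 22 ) 1DE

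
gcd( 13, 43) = 1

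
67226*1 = 67226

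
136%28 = 24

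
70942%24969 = 21004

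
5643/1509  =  1881/503 = 3.74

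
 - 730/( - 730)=1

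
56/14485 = 56/14485=0.00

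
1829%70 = 9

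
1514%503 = 5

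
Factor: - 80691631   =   - 3329^1*24239^1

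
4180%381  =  370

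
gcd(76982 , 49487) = 1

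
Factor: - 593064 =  - 2^3*3^2*8237^1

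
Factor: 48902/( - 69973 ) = -2^1 * 7^2 * 167^(-1 ) * 419^( - 1 )*499^1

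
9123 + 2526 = 11649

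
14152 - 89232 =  - 75080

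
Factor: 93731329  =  89^1*439^1*2399^1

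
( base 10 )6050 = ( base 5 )143200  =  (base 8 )13642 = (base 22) cb0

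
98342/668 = 49171/334 = 147.22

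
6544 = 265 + 6279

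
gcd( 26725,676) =1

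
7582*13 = 98566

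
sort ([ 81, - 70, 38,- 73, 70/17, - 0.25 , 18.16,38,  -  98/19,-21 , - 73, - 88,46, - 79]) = [ - 88,  -  79, - 73, - 73 , - 70, - 21, - 98/19, - 0.25,70/17, 18.16,38,38, 46, 81] 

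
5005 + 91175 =96180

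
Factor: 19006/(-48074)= -17/43 = - 17^1*43^( - 1)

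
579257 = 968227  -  388970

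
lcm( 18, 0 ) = 0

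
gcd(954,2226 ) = 318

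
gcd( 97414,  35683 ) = 1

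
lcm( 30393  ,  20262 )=60786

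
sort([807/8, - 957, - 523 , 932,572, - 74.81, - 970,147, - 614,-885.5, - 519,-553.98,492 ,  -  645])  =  [ - 970, - 957 , - 885.5,-645, - 614, - 553.98, - 523, - 519,  -  74.81, 807/8,147,492,572, 932 ]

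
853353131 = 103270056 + 750083075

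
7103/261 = 27 + 56/261 = 27.21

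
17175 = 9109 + 8066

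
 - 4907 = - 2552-2355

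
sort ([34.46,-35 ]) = [ - 35, 34.46 ]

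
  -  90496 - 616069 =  - 706565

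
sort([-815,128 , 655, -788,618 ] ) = [ - 815, - 788 , 128,618, 655 ] 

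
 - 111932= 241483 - 353415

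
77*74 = 5698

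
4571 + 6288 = 10859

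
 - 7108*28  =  -199024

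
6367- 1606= 4761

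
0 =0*2975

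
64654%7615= 3734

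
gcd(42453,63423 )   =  9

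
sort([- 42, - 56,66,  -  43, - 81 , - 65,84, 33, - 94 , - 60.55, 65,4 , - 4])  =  [ - 94, - 81, - 65, - 60.55, -56, - 43,  -  42,-4, 4,33, 65,66,84 ] 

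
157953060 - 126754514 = 31198546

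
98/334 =49/167 = 0.29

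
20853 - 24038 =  - 3185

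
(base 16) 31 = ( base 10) 49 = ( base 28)1L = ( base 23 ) 23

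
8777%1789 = 1621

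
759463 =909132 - 149669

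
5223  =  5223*1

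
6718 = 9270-2552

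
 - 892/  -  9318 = 446/4659=0.10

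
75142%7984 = 3286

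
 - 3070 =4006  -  7076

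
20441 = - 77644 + 98085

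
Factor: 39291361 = 79^1 * 239^1* 2081^1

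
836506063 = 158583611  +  677922452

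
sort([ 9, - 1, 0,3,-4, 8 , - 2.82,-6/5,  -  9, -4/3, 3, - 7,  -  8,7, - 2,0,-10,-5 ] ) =[-10, - 9, - 8,-7,-5,-4, - 2.82,  -  2, - 4/3, - 6/5, - 1,0, 0,3, 3, 7, 8, 9 ]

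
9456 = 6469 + 2987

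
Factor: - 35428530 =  - 2^1*3^1*5^1*1180951^1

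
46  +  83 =129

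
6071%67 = 41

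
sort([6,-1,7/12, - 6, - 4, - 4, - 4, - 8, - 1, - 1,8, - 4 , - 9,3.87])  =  [ - 9, -8, - 6, - 4, - 4, - 4, -4, - 1, - 1,-1, 7/12, 3.87,6, 8]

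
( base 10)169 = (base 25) 6j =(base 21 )81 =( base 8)251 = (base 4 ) 2221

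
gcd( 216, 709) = 1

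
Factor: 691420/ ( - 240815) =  - 138284/48163 = - 2^2 * 181^1*191^1*  48163^( - 1) 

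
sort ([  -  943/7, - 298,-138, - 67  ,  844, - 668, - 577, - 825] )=[ - 825, - 668,  -  577,-298, - 138,-943/7, - 67,844]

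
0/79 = 0 = 0.00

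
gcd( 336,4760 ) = 56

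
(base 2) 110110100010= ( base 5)102430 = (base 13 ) 1786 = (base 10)3490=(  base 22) 74E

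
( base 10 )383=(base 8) 577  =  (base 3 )112012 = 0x17f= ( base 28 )dj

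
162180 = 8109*20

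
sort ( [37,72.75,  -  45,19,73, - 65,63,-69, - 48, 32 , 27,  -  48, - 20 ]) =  [-69, - 65,-48,  -  48, - 45, - 20,19,27 , 32,  37,63,72.75,73] 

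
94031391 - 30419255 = 63612136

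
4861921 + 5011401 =9873322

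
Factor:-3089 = -3089^1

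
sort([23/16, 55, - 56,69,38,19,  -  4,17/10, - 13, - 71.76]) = [ - 71.76,-56, - 13, - 4, 23/16, 17/10,19, 38,55, 69 ]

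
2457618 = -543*( -4526) 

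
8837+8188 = 17025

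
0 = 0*1105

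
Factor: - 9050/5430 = -3^( - 1 )*5^1  =  -5/3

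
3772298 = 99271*38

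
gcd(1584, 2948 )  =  44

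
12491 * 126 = 1573866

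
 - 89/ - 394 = 89/394 = 0.23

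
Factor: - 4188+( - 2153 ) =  - 17^1 * 373^1 = - 6341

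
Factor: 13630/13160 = 2^( - 2)*7^( - 1)*29^1 = 29/28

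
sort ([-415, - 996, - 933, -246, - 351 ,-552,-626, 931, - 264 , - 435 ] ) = [ - 996, - 933,-626, - 552, - 435, - 415, - 351, - 264,  -  246,  931 ]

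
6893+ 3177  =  10070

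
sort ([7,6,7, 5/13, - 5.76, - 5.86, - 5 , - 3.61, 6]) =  [-5.86,- 5.76, - 5, - 3.61,5/13, 6, 6, 7, 7 ] 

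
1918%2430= 1918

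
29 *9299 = 269671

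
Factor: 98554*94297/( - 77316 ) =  - 4646673269/38658 = - 2^ ( - 1 )*3^(  -  1)*7^1*17^ ( - 1 )*19^1*379^( -1)*709^1 * 49277^1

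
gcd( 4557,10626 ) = 21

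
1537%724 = 89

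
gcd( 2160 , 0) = 2160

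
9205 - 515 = 8690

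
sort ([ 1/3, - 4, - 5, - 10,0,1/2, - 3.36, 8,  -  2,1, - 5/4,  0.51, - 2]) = [  -  10, - 5 , - 4,  -  3.36, - 2, - 2, - 5/4,0, 1/3,1/2 , 0.51, 1,8]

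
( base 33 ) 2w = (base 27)3H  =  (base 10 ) 98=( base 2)1100010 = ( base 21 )4e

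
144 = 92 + 52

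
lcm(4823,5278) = 279734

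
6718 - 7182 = -464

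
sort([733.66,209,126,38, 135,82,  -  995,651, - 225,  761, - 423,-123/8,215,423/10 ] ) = [- 995, - 423, - 225, - 123/8,38, 423/10,  82, 126, 135 , 209, 215, 651 , 733.66, 761]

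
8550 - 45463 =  - 36913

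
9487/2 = 9487/2 =4743.50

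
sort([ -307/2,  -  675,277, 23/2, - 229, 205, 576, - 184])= [ - 675, - 229,-184, - 307/2, 23/2, 205,277,576] 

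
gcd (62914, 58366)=758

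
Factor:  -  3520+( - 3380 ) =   -  2^2 * 3^1*5^2*23^1 = - 6900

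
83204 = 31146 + 52058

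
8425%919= 154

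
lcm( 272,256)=4352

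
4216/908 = 1054/227 =4.64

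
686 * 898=616028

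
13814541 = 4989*2769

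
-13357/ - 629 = 21 + 4/17= 21.24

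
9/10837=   9/10837  =  0.00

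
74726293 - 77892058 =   -  3165765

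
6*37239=223434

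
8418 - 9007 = -589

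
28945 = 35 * 827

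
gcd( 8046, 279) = 9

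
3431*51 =174981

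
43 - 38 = 5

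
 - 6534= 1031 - 7565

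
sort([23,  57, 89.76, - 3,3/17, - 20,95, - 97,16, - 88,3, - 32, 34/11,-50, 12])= [ - 97, - 88, - 50,-32,-20, - 3,3/17,3,34/11,12, 16,23, 57,89.76,95] 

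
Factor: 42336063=3^2*7^1*11^1  *61091^1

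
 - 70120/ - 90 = 779 + 1/9= 779.11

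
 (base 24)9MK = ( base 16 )1664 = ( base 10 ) 5732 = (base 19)fgd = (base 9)7768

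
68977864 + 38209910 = 107187774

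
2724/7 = 389 + 1/7 = 389.14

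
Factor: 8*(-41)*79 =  - 25912 = -  2^3*41^1*79^1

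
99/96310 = 99/96310=0.00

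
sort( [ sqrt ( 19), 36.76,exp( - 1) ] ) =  [ exp(-1 ), sqrt ( 19), 36.76]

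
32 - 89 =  - 57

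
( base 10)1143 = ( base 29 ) 1AC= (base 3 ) 1120100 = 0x477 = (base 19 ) 333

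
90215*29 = 2616235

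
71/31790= 71/31790 = 0.00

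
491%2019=491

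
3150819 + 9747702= 12898521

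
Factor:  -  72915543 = -3^2*23^1*352249^1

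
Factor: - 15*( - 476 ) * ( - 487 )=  - 3477180 = - 2^2*3^1*5^1*7^1 * 17^1*487^1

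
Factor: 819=3^2 * 7^1*13^1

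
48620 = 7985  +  40635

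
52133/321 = 52133/321  =  162.41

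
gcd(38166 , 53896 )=2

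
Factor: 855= 3^2*5^1*19^1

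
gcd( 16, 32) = 16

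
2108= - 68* ( - 31 )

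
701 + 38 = 739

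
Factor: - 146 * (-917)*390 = 52213980 = 2^2*3^1*5^1*7^1*13^1 *73^1*131^1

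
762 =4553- 3791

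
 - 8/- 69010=4/34505 = 0.00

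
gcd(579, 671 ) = 1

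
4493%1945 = 603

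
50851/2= 25425+1/2 = 25425.50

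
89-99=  - 10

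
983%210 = 143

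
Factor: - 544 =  - 2^5*17^1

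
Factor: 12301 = 12301^1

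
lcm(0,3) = 0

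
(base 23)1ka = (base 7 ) 2625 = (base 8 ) 1747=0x3E7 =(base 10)999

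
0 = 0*47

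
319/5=63 + 4/5=63.80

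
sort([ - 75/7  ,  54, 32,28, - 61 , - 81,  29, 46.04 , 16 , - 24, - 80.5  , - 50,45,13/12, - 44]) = [-81,- 80.5, - 61, - 50, - 44,-24, - 75/7, 13/12, 16 , 28,29,32,45 , 46.04,54]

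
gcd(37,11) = 1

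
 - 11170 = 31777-42947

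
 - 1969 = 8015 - 9984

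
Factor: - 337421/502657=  - 7^1*19^1*29^( -1 ) * 43^1*59^1*17333^(-1)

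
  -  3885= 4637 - 8522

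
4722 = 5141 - 419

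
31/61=31/61 = 0.51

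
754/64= 377/32 = 11.78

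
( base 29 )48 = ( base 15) 84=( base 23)59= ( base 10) 124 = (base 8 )174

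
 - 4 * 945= -3780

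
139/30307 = 139/30307= 0.00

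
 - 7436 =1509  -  8945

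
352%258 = 94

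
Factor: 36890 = 2^1*5^1*7^1*17^1*31^1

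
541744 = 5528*98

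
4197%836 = 17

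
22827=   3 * 7609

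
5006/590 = 8+143/295 =8.48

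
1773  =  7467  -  5694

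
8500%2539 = 883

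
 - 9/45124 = -1 + 45115/45124 = - 0.00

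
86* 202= 17372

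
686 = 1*686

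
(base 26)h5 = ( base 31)ed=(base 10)447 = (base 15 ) 1EC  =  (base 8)677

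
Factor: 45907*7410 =2^1*3^1*5^1  *  13^1*19^1 * 29^1*1583^1 = 340170870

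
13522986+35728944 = 49251930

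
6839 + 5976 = 12815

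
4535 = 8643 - 4108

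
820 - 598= 222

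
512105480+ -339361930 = 172743550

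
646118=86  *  7513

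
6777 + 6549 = 13326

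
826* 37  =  30562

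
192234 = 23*8358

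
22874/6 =11437/3 =3812.33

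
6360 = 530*12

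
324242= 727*446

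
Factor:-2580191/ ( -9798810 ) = 2^( - 1 )*3^(-1 )*5^(-1) * 7^ ( - 1)*29^( - 1 )*271^1 * 1609^ ( - 1 ) * 9521^1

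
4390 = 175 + 4215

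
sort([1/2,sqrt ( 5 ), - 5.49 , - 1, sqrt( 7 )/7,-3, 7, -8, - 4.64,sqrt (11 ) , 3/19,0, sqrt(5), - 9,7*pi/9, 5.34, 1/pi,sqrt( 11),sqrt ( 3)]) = [ - 9, - 8, - 5.49, - 4.64,  -  3, - 1, 0 , 3/19 , 1/pi, sqrt( 7) /7, 1/2, sqrt(3) , sqrt(5), sqrt( 5), 7* pi/9, sqrt( 11 ), sqrt( 11 ),5.34,7 ]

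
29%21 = 8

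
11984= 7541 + 4443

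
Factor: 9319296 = 2^7*3^1*7^1*3467^1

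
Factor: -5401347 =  - 3^1*7^1*31^1*8297^1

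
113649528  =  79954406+33695122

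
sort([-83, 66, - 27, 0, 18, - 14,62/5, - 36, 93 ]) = [ - 83, - 36, - 27  , - 14, 0, 62/5,18 , 66  ,  93 ] 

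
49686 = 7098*7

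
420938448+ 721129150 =1142067598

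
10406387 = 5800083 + 4606304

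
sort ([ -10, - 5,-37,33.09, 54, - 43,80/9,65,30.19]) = [-43  , - 37, - 10,  -  5 , 80/9,30.19, 33.09,54,65]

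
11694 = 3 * 3898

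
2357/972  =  2357/972 = 2.42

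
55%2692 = 55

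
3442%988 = 478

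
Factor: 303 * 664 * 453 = 2^3 * 3^2*83^1 *101^1*151^1 = 91139976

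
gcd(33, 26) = 1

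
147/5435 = 147/5435 = 0.03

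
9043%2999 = 46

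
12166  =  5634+6532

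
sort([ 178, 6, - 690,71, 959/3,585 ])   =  [  -  690, 6, 71,178, 959/3, 585]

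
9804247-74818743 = - 65014496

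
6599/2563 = 2 + 1473/2563= 2.57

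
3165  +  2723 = 5888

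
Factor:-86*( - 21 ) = 1806 = 2^1*3^1 * 7^1*43^1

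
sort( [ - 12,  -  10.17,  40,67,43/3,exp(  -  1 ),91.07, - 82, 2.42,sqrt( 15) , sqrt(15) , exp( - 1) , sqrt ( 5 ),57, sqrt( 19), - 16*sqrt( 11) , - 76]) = [ - 82, - 76,- 16*sqrt(11 ), - 12,-10.17, exp( - 1),exp (- 1), sqrt ( 5 ),2.42, sqrt( 15) , sqrt(15 ), sqrt( 19), 43/3, 40,57,67,91.07]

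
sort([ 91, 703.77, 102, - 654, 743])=[- 654, 91 , 102,703.77,743 ] 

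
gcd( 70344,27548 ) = 4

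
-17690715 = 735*(  -  24069 )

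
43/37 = 1 + 6/37 = 1.16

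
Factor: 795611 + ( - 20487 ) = 775124 = 2^2*7^1*19^1*31^1*47^1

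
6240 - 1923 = 4317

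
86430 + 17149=103579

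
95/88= 95/88=   1.08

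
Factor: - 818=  - 2^1*409^1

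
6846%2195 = 261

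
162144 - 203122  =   - 40978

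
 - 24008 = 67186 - 91194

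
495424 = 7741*64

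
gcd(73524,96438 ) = 6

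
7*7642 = 53494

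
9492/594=1582/99 = 15.98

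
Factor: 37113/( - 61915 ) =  - 3^1*5^ ( - 1 )*7^( - 1 )*29^ ( - 1)*61^ ( - 1 )*89^1*139^1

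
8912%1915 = 1252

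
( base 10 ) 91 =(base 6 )231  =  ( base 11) 83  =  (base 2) 1011011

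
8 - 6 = 2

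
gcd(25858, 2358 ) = 2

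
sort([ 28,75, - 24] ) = [-24,28,75 ] 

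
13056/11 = 13056/11=1186.91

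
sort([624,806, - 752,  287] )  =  [- 752,  287, 624,  806 ] 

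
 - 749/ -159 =4+113/159 = 4.71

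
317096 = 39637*8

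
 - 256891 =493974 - 750865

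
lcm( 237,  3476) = 10428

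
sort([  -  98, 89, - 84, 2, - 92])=[ - 98,  -  92, - 84,2, 89]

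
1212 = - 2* ( - 606)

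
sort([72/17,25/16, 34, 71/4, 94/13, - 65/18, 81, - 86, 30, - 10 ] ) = [ -86 , - 10, -65/18,25/16,72/17,94/13,71/4, 30, 34, 81 ]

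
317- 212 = 105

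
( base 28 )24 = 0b111100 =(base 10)60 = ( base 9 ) 66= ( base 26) 28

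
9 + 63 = 72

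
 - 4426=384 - 4810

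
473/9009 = 43/819 = 0.05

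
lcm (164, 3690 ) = 7380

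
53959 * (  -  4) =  - 215836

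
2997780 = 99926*30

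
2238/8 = 1119/4  =  279.75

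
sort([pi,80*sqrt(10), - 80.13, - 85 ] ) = [ - 85,-80.13,pi, 80* sqrt(10 ) ] 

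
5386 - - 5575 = 10961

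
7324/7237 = 7324/7237=1.01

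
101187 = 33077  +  68110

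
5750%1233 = 818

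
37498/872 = 18749/436 = 43.00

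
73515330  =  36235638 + 37279692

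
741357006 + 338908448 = 1080265454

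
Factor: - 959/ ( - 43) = 7^1*43^(-1 )*137^1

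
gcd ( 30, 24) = 6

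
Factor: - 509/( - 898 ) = 2^( - 1)*449^( - 1)*509^1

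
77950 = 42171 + 35779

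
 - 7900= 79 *(  -  100 ) 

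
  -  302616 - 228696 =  - 531312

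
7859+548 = 8407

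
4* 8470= 33880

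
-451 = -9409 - -8958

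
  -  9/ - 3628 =9/3628 =0.00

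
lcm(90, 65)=1170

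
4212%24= 12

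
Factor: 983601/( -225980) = -2^( - 2)*3^2*5^( - 1 )*293^1*373^1*11299^( - 1)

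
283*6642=1879686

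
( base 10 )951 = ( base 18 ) 2gf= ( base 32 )TN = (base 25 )1D1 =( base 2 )1110110111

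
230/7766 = 115/3883 = 0.03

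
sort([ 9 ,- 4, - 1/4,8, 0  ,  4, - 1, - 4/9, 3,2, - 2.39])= [ - 4, - 2.39, - 1, - 4/9,  -  1/4,0 , 2, 3, 4,8 , 9]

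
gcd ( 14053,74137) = 1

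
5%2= 1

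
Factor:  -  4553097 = -3^1*1517699^1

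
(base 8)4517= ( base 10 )2383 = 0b100101001111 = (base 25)3K8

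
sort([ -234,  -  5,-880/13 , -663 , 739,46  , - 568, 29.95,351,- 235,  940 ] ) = [ - 663,-568, - 235, - 234, - 880/13, - 5,29.95,46, 351,739,  940]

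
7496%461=120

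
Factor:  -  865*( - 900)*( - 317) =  - 2^2*3^2*5^3*173^1*317^1 = - 246784500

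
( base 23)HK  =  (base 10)411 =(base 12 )2a3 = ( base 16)19b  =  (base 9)506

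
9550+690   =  10240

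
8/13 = 8/13 = 0.62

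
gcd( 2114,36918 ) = 14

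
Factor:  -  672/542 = -336/271=- 2^4*3^1*7^1*271^( - 1)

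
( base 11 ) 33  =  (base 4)210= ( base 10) 36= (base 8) 44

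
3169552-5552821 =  - 2383269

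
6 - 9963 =-9957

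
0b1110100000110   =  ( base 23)E11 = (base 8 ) 16406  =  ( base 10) 7430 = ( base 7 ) 30443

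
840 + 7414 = 8254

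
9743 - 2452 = 7291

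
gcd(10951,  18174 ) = 233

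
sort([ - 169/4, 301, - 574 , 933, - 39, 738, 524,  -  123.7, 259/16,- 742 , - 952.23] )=[ - 952.23, - 742 ,-574, - 123.7 ,- 169/4 , - 39,259/16 , 301, 524 , 738, 933 ] 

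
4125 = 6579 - 2454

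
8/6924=2/1731 = 0.00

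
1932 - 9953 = -8021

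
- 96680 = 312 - 96992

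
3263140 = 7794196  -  4531056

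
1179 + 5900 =7079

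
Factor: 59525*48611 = 2893569775 = 5^2  *  2381^1*48611^1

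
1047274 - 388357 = 658917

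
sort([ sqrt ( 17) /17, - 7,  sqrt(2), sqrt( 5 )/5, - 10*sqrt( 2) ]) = [ - 10*sqrt( 2), - 7, sqrt(17)/17,sqrt ( 5) /5, sqrt ( 2) ]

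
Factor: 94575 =3^1*5^2*13^1*97^1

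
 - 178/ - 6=89/3 = 29.67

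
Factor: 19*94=1786 = 2^1 * 19^1*47^1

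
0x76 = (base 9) 141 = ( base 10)118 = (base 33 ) 3j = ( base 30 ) 3S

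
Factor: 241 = 241^1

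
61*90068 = 5494148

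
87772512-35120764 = 52651748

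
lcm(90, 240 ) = 720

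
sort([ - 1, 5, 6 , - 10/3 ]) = [-10/3, - 1,5, 6 ]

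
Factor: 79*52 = 4108 = 2^2*13^1*79^1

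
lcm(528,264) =528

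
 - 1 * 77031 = - 77031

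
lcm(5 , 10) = 10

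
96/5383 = 96/5383 = 0.02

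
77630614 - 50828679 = 26801935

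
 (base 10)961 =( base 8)1701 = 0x3c1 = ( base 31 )100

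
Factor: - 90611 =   -  19^2*251^1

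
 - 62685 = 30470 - 93155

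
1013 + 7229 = 8242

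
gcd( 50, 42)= 2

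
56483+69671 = 126154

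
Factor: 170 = 2^1*5^1*17^1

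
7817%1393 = 852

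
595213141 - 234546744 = 360666397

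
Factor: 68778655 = 5^1*11^1* 1250521^1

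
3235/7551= 3235/7551 = 0.43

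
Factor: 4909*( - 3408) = -2^4*3^1 * 71^1*4909^1 = - 16729872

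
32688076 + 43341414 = 76029490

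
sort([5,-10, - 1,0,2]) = [  -  10, - 1 , 0,2,5]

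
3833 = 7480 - 3647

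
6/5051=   6/5051 = 0.00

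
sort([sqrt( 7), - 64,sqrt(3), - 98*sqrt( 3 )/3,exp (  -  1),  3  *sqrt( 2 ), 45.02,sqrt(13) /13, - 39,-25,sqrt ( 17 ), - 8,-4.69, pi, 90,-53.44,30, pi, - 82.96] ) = [ - 82.96, - 64,  -  98*sqrt ( 3)/3, - 53.44, - 39, - 25, - 8,  -  4.69 , sqrt ( 13 )/13,exp( - 1 ), sqrt( 3),sqrt(7),pi,pi,sqrt(17 ),3*sqrt (2 ),30, 45.02,90]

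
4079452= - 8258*( - 494 ) 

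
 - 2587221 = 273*( - 9477 )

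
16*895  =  14320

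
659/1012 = 659/1012=0.65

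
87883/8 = 10985 + 3/8 = 10985.38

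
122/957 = 122/957 =0.13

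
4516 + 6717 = 11233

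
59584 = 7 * 8512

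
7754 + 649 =8403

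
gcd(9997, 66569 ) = 1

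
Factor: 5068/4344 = 7/6=2^ (-1 ) * 3^ (- 1 )*7^1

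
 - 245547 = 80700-326247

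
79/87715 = 79/87715 = 0.00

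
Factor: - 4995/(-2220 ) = 2^(-2)*3^2= 9/4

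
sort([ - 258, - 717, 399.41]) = [ - 717, - 258, 399.41 ]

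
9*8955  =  80595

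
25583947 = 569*44963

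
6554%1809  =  1127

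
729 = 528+201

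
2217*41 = 90897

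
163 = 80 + 83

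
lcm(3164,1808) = 12656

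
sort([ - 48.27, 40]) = [ - 48.27, 40]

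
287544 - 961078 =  - 673534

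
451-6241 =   -  5790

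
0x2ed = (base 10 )749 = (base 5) 10444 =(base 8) 1355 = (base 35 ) LE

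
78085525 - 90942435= - 12856910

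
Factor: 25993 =11^1*17^1*139^1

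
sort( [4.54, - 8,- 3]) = [-8, - 3, 4.54]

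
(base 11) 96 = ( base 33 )36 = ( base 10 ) 105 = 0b1101001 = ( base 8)151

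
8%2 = 0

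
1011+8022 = 9033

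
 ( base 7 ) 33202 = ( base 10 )8332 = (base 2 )10000010001100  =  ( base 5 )231312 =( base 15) 2707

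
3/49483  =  3/49483  =  0.00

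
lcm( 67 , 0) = 0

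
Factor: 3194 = 2^1*1597^1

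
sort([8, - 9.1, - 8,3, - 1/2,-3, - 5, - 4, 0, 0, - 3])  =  [ - 9.1, - 8, - 5, -4 , - 3, - 3, - 1/2,0,  0, 3,8]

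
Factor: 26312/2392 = 11 = 11^1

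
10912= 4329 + 6583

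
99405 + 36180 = 135585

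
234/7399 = 234/7399 = 0.03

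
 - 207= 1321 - 1528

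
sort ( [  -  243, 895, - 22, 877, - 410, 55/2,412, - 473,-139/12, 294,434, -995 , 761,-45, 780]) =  [ - 995, - 473,-410, - 243, - 45, - 22,-139/12, 55/2,294,412,434 , 761 , 780, 877,895 ] 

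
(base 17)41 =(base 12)59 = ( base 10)69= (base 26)2H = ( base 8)105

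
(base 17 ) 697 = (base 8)3546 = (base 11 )1472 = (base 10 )1894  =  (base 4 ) 131212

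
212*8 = 1696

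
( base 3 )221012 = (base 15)305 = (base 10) 680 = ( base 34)K0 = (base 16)2A8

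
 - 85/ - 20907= 85/20907 = 0.00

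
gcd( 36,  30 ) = 6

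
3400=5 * 680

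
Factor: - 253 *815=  - 206195 = - 5^1*11^1*23^1*163^1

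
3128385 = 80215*39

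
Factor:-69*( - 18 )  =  1242 =2^1*3^3*23^1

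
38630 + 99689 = 138319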